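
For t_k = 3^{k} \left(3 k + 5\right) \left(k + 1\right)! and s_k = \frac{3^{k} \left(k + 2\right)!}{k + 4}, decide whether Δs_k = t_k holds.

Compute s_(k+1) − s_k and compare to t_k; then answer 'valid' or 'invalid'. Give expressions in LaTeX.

s_(k+1) = 3**(k + 1)*factorial(k + 3)/(k + 5)
s_(k+1) − s_k = 3**k*(3*k**2 + 20*k + 31)*factorial(k + 2)/((k + 4)*(k + 5))
(s_(k+1) − s_k) − t_k = -2*3**k*(3*k**2 + 17*k + 19)*factorial(k + 1)/((k + 4)*(k + 5))

Invalid: residual - \frac{2 \cdot 3^{k} \left(3 k^{2} + 17 k + 19\right) \left(k + 1\right)!}{\left(k + 4\right) \left(k + 5\right)} ≠ 0.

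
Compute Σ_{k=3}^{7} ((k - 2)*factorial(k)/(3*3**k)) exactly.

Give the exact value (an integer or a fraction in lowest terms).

Σ = 4318/729

t_(k+1)/t_k = (k**2 - 1)/(3*(k - 2)).
Gosper form: A/B · C(k+1)/C(k) with A=k/3 + 1/3, B=1, C=k - 2.
Need (k/3 + 1/3)·f(k+1) − (1)·f(k) = k - 2.
Bound: deg f ≤ 0.
A polynomial solution: f(k) = 3.
Get s_k = R·t_k = factorial(k)/3**k with R(k) = B(k−1)f(k)/C(k) = 3/(k - 2).
Verify: (k - 2)*factorial(k)/(3*3**k) matches t_k.
Telescoping: Σ = s_(8) − s_(3) = 4480/729 − (2/9) = 4318/729.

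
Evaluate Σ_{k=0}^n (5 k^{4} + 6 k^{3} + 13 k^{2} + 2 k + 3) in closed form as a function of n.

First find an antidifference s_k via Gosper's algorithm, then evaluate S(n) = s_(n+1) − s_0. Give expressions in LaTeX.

The ratio is (5*k**4 + 26*k**3 + 61*k**2 + 66*k + 29)/(5*k**4 + 6*k**3 + 13*k**2 + 2*k + 3).
Take A(k)=1, B(k)=1, C(k)=k**4 + 6*k**3/5 + 13*k**2/5 + 2*k/5 + 3/5.
Key eq: (1)·f(k+1) = (1)·f(k) + (k**4 + 6*k**3/5 + 13*k**2/5 + 2*k/5 + 3/5).
d = 5 from the (0,0,4) case.
A polynomial solution: f(k) = k*(k**4 - k**3 + 3*k**2 - 4*k + 4)/5.
Certificate R = B(k−1)f/C = k*(k**4 - k**3 + 3*k**2 - 4*k + 4)/(5*k**4 + 6*k**3 + 13*k**2 + 2*k + 3) gives s_k = k*(k**4 - k**3 + 3*k**2 - 4*k + 4).
Δs = 5*k**4 + 6*k**3 + 13*k**2 + 2*k + 3, as required.
Evaluate: s_(n+1) = n**5 + 4*n**4 + 9*n**3 + 9*n**2 + 6*n + 3; subtract s_(0) = 0 ⇒ S(n) = n**5 + 4*n**4 + 9*n**3 + 9*n**2 + 6*n + 3.

S(n) = n^{5} + 4 n^{4} + 9 n^{3} + 9 n^{2} + 6 n + 3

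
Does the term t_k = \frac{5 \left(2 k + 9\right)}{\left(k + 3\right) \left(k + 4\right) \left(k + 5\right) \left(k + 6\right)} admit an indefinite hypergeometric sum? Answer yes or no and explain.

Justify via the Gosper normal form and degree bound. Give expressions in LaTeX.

t_(k+1)/t_k = (k + 3)*(2*k + 11)/((k + 7)*(2*k + 9)).
Take A(k)=k + 3, B(k)=k + 7, C(k)=k + 9/2.
Need (k + 3)·f(k+1) − (k + 6)·f(k) = k + 9/2.
Degrees (1,1,1) ⇒ d ≤ 3.
Solving with deg f ≤ 3: f(k) = k*(k + 4)*(k + 8)/30.
R(k) = B(k−1)·f(k)/C(k) = k*(k + 4)*(k + 6)*(k + 8)/(15*(2*k + 9)); s_k = R·t_k = k*(k + 8)/(3*(k**2 + 8*k + 15)).
s_(k+1) − s_k = 5*(2*k + 9)/(k**4 + 18*k**3 + 119*k**2 + 342*k + 360) = t_k.

Yes. s_k = \frac{k \left(k + 8\right)}{3 \left(k^{2} + 8 k + 15\right)}.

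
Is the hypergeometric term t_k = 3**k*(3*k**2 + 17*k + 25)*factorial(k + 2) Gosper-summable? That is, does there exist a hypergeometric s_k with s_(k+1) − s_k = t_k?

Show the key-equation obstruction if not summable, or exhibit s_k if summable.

r(k) = 3*(3*k**3 + 32*k**2 + 114*k + 135)/(3*k**2 + 17*k + 25) after simplifying.
Take A(k)=3*k + 9, B(k)=1, C(k)=k**2 + 17*k/3 + 25/3.
Solve (3*k + 9)·f(k+1) − (1)·f(k) = k**2 + 17*k/3 + 25/3.
deg f ≤ 1 (via 1,0,2).
Match coefficients ⇒ f(k) = (k + 2)/3.
Then R = B(k−1)f/C = (k + 2)/(3*k**2 + 17*k + 25), so s_k = R(k)·t_k = 3**k*(k + 2)*factorial(k + 2).
Verify: 3**k*(3*k**2 + 17*k + 25)*factorial(k + 2) matches t_k.

Yes. s_k = 3**k*(k + 2)*factorial(k + 2).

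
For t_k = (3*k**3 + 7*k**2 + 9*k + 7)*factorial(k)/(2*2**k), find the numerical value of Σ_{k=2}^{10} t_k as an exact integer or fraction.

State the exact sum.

Σ = 63461395/8

r(k) = (3*k**4 + 19*k**3 + 48*k**2 + 58*k + 26)/(2*(3*k**3 + 7*k**2 + 9*k + 7)) after simplifying.
A = k/2 + 1/2, B = 1, C = k**3 + 7*k**2/3 + 3*k + 7/3.
f must satisfy (k/2 + 1/2)·f(k+1) − (1)·f(k) = k**3 + 7*k**2/3 + 3*k + 7/3.
Bound: deg f ≤ 2.
A polynomial solution: f(k) = 2*k*(3*k + 4)/3.
Get s_k = R·t_k = k*(3*k + 4)*factorial(k)/2**k with R(k) = B(k−1)f(k)/C(k) = 2*k*(3*k + 4)/(3*k**3 + 7*k**2 + 9*k + 7).
s_(k+1) − s_k = (3*k**3 + 7*k**2 + 9*k + 7)*factorial(k)/(2*2**k) = t_k.
Σ_(k=2)^(10) t_k = s_(11) − s_(2) = 63461475/8 − (10) = 63461395/8.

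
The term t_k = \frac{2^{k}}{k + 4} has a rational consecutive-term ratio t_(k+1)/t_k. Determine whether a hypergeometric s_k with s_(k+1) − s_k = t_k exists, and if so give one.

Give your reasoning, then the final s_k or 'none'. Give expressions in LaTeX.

none (Gosper's algorithm certifies no s_k)

Ratio r(k) = 2*(k + 4)/(k + 5).
A = 2*k + 8, B = k + 5, C = 1.
Need (2*k + 8)·f(k+1) − (k + 4)·f(k) = 1.
Degrees (1,1,0) ⇒ d ≤ -1.
d = -1 < 0 ⇒ no nonzero polynomial f; not summable.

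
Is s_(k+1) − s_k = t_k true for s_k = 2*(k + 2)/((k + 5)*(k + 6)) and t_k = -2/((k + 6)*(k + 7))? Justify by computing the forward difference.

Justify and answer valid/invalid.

s_(k+1) = 2*(k + 3)/((k + 6)*(k + 7))
s_(k+1) − s_k = 2*(1 - k)/(k**3 + 18*k**2 + 107*k + 210)
(s_(k+1) − s_k) − t_k = 12/(k**3 + 18*k**2 + 107*k + 210)

Invalid: residual 12/(k**3 + 18*k**2 + 107*k + 210) ≠ 0.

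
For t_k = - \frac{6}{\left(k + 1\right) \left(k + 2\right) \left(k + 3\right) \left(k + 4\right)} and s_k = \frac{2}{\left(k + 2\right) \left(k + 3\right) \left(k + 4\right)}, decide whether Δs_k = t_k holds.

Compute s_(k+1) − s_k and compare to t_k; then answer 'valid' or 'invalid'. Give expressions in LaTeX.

s_(k+1) = 2/((k + 3)*(k + 4)*(k + 5))
s_(k+1) − s_k = -6/((k + 2)*(k + 3)*(k + 4)*(k + 5))
(s_(k+1) − s_k) − t_k = 24/((k + 1)*(k + 2)*(k + 3)*(k + 4)*(k + 5))

Invalid: residual \frac{24}{k^{5} + 15 k^{4} + 85 k^{3} + 225 k^{2} + 274 k + 120} ≠ 0.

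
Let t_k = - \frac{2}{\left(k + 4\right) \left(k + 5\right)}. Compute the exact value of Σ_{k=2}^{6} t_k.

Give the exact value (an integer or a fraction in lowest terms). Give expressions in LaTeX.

Σ = -5/33

t_(k+1)/t_k = (k + 4)/(k + 6).
Gosper form: A/B · C(k+1)/C(k) with A=k + 4, B=k + 6, C=1.
Set up (k + 4)·f(k+1) − (k + 5)·f(k) − (1) = 0.
d = 1 from the (1,1,0) case.
Solve for f: f(k) = k/4 (degree 1 ≤ 1).
Certificate R = B(k−1)f/C = k*(k + 5)/4 gives s_k = -k/(2*k + 8).
Δs = -2/(k**2 + 9*k + 20), as required.
Σ_(k=2)^(6) t_k = s_(7) − s_(2) = -7/22 − (-1/6) = -5/33.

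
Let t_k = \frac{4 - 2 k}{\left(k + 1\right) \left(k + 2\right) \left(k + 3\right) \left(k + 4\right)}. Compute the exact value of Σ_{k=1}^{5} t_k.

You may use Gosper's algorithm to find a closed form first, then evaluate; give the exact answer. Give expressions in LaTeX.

Σ = 5/504

Compute t_(k+1)/t_k: get (k - 1)*(k + 1)/((k - 2)*(k + 5)).
Take A(k)=k + 1, B(k)=k + 5, C(k)=k - 2.
f must satisfy (k + 1)·f(k+1) − (k + 4)·f(k) = k - 2.
From deg A=1, deg B=1, deg C=1: d=3.
Coefficient equations give f(k) = -k*(k**2 + 6*k + 17)/12.
Then R = B(k−1)f/C = -k*(k + 4)*(k**2 + 6*k + 17)/(12*(k - 2)), so s_k = R(k)·t_k = k*(k**2 + 6*k + 17)/(6*(k + 1)*(k + 2)*(k + 3)).
Δs = 2*(2 - k)/(k**4 + 10*k**3 + 35*k**2 + 50*k + 24), as required.
Sum = s_(6) − s_(1); s_(6) = 89/504, s_(1) = 1/6 ⇒ 5/504.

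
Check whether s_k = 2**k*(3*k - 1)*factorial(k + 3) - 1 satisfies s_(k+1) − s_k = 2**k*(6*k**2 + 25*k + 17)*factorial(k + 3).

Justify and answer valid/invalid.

s_(k+1) = 2**(k + 1)*(3*k + 2)*factorial(k + 4) - 1
s_(k+1) − s_k = 2**k*(6*k**2 + 25*k + 17)*factorial(k + 3)
(s_(k+1) − s_k) − t_k = 0

valid (s_(k+1) − s_k reduces to t_k)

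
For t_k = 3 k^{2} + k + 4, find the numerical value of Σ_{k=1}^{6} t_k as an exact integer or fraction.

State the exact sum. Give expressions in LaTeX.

Σ = 318

t_(k+1)/t_k = (k + 3*(k + 1)**2 + 5)/(3*k**2 + k + 4).
Normal form (A,B,C) = (1, 1, k**2 + k/3 + 4/3).
Need (1)·f(k+1) − (1)·f(k) = k**2 + k/3 + 4/3.
deg f ≤ 3 (via 0,0,2).
Coefficient equations give f(k) = k*(k**2 - k + 4)/3.
R(k) = B(k−1)·f(k)/C(k) = k*(k**2 - k + 4)/(3*k**2 + k + 4); s_k = R·t_k = k*(k**2 - k + 4).
s_(k+1) − s_k = 3*k**2 + k + 4 = t_k.
Sum = s_(7) − s_(1); s_(7) = 322, s_(1) = 4 ⇒ 318.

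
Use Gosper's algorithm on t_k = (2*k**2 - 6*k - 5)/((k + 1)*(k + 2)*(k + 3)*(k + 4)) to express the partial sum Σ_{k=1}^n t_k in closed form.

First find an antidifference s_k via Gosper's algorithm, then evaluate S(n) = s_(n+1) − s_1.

Compute t_(k+1)/t_k: get (2*k**3 - 11*k - 9)/(2*k**3 + 4*k**2 - 35*k - 25).
Gosper form: A/B · C(k+1)/C(k) with A=k + 1, B=k + 5, C=k**2 - 3*k - 5/2.
Solve (k + 1)·f(k+1) − (k + 4)·f(k) = k**2 - 3*k - 5/2.
From deg A=1, deg B=1, deg C=2: d=3.
A polynomial solution: f(k) = -k*(k**2 + 18*k + 11)/12.
Get s_k = R·t_k = k*(-k**2 - 18*k - 11)/(6*(k + 1)*(k + 2)*(k + 3)) with R(k) = B(k−1)f(k)/C(k) = -k*(k + 4)*(k**2 + 18*k + 11)/(6*(2*k**2 - 6*k - 5)).
Verify: (2*k**2 - 6*k - 5)/(k**4 + 10*k**3 + 35*k**2 + 50*k + 24) matches t_k.
Σ_(k=1)^n t_k = s_(n+1) − s_(1) = ((-n**3 - 21*n**2 - 50*n - 30)/(6*(n**3 + 9*n**2 + 26*n + 24))) − (-5/24), i.e. n*(n**2 - 39*n - 70)/(24*(n**3 + 9*n**2 + 26*n + 24)).

S(n) = n*(n**2 - 39*n - 70)/(24*(n**3 + 9*n**2 + 26*n + 24))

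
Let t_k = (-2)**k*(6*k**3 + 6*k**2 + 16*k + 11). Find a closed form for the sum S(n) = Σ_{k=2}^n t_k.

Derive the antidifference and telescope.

The ratio is 2*(-6*k**3 - 24*k**2 - 46*k - 39)/(6*k**3 + 6*k**2 + 16*k + 11).
Gosper form: A/B · C(k+1)/C(k) with A=-2, B=1, C=k**3 + k**2 + 8*k/3 + 11/6.
f must satisfy (-2)·f(k+1) − (1)·f(k) = k**3 + k**2 + 8*k/3 + 11/6.
From deg A=0, deg B=0, deg C=3: d=3.
A polynomial solution: f(k) = -(2*k**3 - 2*k**2 + 4*k + 1)/6.
Certificate R = B(k−1)f/C = -(2*k**3 - 2*k**2 + 4*k + 1)/(6*k**3 + 6*k**2 + 16*k + 11) gives s_k = (-2)**k*(-2*k**3 + 2*k**2 - 4*k - 1).
Verify: (-2)**k*(6*k**3 + 6*k**2 + 16*k + 11) matches t_k.
s_(n+1) = 2*(-2)**n*(2*n**3 + 4*n**2 + 6*n + 5) and s_(2) = -68, so S(n) = 4*(-2)**n*n**3 + 8*(-2)**n*n**2 + 12*(-2)**n*n + 10*(-2)**n + 68.

S(n) = 4*(-2)**n*n**3 + 8*(-2)**n*n**2 + 12*(-2)**n*n + 10*(-2)**n + 68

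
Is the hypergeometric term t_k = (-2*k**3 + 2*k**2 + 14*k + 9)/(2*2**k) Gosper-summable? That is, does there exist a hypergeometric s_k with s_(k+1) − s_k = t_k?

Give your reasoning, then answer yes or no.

Compute t_(k+1)/t_k: get (2*k**3 + 4*k**2 - 12*k - 23)/(2*(2*k**3 - 2*k**2 - 14*k - 9)).
Factor: A=1/2; B=1; C=k**3 - k**2 - 7*k - 9/2.
Key eq: (1/2)·f(k+1) = (1)·f(k) + (k**3 - k**2 - 7*k - 9/2).
Bound: deg f ≤ 3.
Coefficient equations give f(k) = -2*k**3 - 4*k**2 + 3.
Get s_k = R·t_k = (2*k**3 + 4*k**2 - 3)/2**k with R(k) = B(k−1)f(k)/C(k) = -2*(2*k**3 + 4*k**2 - 3)/(2*k**3 - 2*k**2 - 14*k - 9).
s_(k+1) − s_k = (-2*k**3 + 2*k**2 + 14*k + 9)/(2*2**k) = t_k.

Yes. s_k = (2*k**3 + 4*k**2 - 3)/2**k.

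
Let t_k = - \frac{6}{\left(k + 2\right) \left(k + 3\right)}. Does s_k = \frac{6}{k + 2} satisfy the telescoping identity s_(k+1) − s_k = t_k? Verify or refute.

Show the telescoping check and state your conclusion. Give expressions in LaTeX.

valid (s_(k+1) − s_k reduces to t_k)

s_(k+1) = 6/(k + 3)
s_(k+1) − s_k = -6/((k + 2)*(k + 3))
(s_(k+1) − s_k) − t_k = 0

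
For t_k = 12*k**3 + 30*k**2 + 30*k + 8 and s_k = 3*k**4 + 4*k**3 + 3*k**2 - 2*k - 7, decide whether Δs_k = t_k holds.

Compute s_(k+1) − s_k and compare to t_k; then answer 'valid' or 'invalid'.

s_(k+1) = 3*k**4 + 16*k**3 + 33*k**2 + 28*k + 1
s_(k+1) − s_k = 12*k**3 + 30*k**2 + 30*k + 8
(s_(k+1) − s_k) − t_k = 0

valid (s_(k+1) − s_k reduces to t_k)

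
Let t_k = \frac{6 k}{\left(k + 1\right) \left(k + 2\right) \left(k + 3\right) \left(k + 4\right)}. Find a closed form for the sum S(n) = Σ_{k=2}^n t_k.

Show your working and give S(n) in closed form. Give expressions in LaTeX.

S(n) = \frac{7 n^{3} + 63 n^{2} + 2 n - 72}{60 \left(n^{3} + 9 n^{2} + 26 n + 24\right)}

Ratio r(k) = (k + 1)**2/(k*(k + 5)).
A = k + 1, B = k + 5, C = k.
Key eq: (k + 1)·f(k+1) = (k + 4)·f(k) + (k).
From deg A=1, deg B=1, deg C=1: d=3.
Solving with deg f ≤ 3: f(k) = k*(k - 1)*(k + 7)/36.
So s_k = (B(k−1)f/C)·t_k = ((k - 1)*(k + 4)*(k + 7)/36)·t_k = k*(k**2 + 6*k - 7)/(6*(k + 1)*(k + 2)*(k + 3)).
s_(k+1) − s_k = 6*k/(k**4 + 10*k**3 + 35*k**2 + 50*k + 24) = t_k.
s_(n+1) = n*(n**2 + 9*n + 8)/(6*(n**3 + 9*n**2 + 26*n + 24)) and s_(2) = 1/20, so S(n) = (7*n**3 + 63*n**2 + 2*n - 72)/(60*(n**3 + 9*n**2 + 26*n + 24)).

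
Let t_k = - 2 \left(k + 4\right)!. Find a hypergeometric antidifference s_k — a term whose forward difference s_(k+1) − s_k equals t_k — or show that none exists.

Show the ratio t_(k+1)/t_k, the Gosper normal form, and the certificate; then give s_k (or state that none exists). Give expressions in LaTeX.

Ratio r(k) = k + 5.
Gosper form: A/B · C(k+1)/C(k) with A=k + 5, B=1, C=1.
Solve (k + 5)·f(k+1) − (1)·f(k) = 1.
deg f ≤ -1 (via 1,0,0).
Bound -1 < 0, so the key equation has no polynomial solution.

none — t_k is not Gosper-summable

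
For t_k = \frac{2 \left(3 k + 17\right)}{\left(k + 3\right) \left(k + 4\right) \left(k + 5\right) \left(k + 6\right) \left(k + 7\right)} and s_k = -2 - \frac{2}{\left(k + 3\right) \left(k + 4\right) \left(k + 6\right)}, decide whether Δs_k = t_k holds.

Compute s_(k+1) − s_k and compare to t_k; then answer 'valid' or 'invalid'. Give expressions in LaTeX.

s_(k+1) = -2 - 2/((k + 4)*(k + 5)*(k + 7))
s_(k+1) − s_k = 2*(3*k + 17)/(k**5 + 25*k**4 + 245*k**3 + 1175*k**2 + 2754*k + 2520)
(s_(k+1) − s_k) − t_k = 0

valid; difference matches t_k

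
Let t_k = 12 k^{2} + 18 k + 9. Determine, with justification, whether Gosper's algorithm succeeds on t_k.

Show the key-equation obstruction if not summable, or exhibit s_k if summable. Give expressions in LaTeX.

Step 1: r(k) = (4*k**2 + 14*k + 13)/(4*k**2 + 6*k + 3).
Normal form (A,B,C) = (1, 1, k**2 + 3*k/2 + 3/4).
f must satisfy (1)·f(k+1) − (1)·f(k) = k**2 + 3*k/2 + 3/4.
d = 3 from the (0,0,2) case.
A polynomial solution: f(k) = k*(4*k**2 + 3*k + 2)/12.
Get s_k = R·t_k = k*(4*k**2 + 3*k + 2) with R(k) = B(k−1)f(k)/C(k) = k*(4*k**2 + 3*k + 2)/(3*(4*k**2 + 6*k + 3)).
s_(k+1) − s_k = 12*k**2 + 18*k + 9 = t_k.

Yes. s_k = k \left(4 k^{2} + 3 k + 2\right).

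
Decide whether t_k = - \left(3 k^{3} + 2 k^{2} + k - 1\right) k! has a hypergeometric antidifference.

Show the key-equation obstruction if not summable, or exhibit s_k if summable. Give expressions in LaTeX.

Yes. s_k = - \left(k - 2\right) \left(3 k + 2\right) k!.

The ratio is (k + 1)*(k + 3*(k + 1)**3 + 2*(k + 1)**2)/(3*k**3 + 2*k**2 + k - 1).
So A=k + 1 and B=1, with C=k**3 + 2*k**2/3 + k/3 - 1/3.
Set up (k + 1)·f(k+1) − (1)·f(k) − (k**3 + 2*k**2/3 + k/3 - 1/3) = 0.
deg f ≤ 2 (via 1,0,3).
A polynomial solution: f(k) = (k - 2)*(3*k + 2)/3.
Certificate R = B(k−1)f/C = (k - 2)*(3*k + 2)/(3*k**3 + 2*k**2 + k - 1) gives s_k = -(k - 2)*(3*k + 2)*factorial(k).
Δs = -(3*k**3 + 2*k**2 + k - 1)*factorial(k), as required.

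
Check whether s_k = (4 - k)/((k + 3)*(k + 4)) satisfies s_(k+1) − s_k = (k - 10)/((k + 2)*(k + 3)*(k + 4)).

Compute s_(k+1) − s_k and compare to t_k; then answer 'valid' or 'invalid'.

Invalid: residual 4*(7 - k)/(k**4 + 14*k**3 + 71*k**2 + 154*k + 120) ≠ 0.

s_(k+1) = (3 - k)/((k + 4)*(k + 5))
s_(k+1) − s_k = (k - 11)/(k**3 + 12*k**2 + 47*k + 60)
(s_(k+1) − s_k) − t_k = 4*(7 - k)/(k**4 + 14*k**3 + 71*k**2 + 154*k + 120)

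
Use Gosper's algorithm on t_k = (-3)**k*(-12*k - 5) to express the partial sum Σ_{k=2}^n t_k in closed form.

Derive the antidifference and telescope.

r(k) = 3*(-12*k - 17)/(12*k + 5) after simplifying.
So A=-3 and B=1, with C=k + 5/12.
Need (-3)·f(k+1) − (1)·f(k) = k + 5/12.
Bound: deg f ≤ 1.
A polynomial solution: f(k) = -(3*k - 1)/12.
Get s_k = R·t_k = (-3)**k*(3*k - 1) with R(k) = B(k−1)f(k)/C(k) = -(3*k - 1)/(12*k + 5).
Verify: (-3)**k*(-12*k - 5) matches t_k.
s_(n+1) = (-3)**(n + 1)*(3*n + 2) and s_(2) = 45, so S(n) = -6*(-3)**n + 3*(-3)**(n + 1)*n - 45.

S(n) = -6*(-3)**n + 3*(-3)**(n + 1)*n - 45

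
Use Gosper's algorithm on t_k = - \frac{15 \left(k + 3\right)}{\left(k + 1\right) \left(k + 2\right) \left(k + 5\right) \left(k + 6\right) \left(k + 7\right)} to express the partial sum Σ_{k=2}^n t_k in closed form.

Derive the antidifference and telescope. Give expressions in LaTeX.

r(k) = (k + 1)*(k + 4)*(k + 5)/((k + 3)**2*(k + 8)) after simplifying.
A = k + 1, B = k + 8, C = k**3 + 10*k**2 + 33*k + 36.
f must satisfy (k + 1)·f(k+1) − (k + 7)·f(k) = k**3 + 10*k**2 + 33*k + 36.
Bound: deg f ≤ 6.
Match coefficients ⇒ f(k) = k*(k + 2)*(k + 3)*(k + 4)*(k**2 + 12*k + 41)/90.
Certificate R = B(k−1)f/C = k*(k + 2)*(k + 7)*(k**2 + 12*k + 41)/(90*(k + 3)) gives s_k = k*(-k**2 - 12*k - 41)/(6*(k**3 + 12*k**2 + 41*k + 30)).
Check: Δs_k = 15*(-k - 3)/(k**5 + 21*k**4 + 163*k**3 + 567*k**2 + 844*k + 420). ✓
s_(n+1) = (-n**3 - 15*n**2 - 68*n - 54)/(6*(n**3 + 15*n**2 + 68*n + 84)) and s_(2) = -23/168, so S(n) = 5*(-n**3 - 15*n**2 - 68*n + 84)/(168*(n**3 + 15*n**2 + 68*n + 84)).

S(n) = \frac{5 \left(- n^{3} - 15 n^{2} - 68 n + 84\right)}{168 \left(n^{3} + 15 n^{2} + 68 n + 84\right)}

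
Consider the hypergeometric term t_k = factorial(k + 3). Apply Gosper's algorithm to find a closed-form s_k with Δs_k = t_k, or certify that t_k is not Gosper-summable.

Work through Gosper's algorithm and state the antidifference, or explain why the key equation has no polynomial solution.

Ratio r(k) = k + 4.
Factor: A=k + 4; B=1; C=1.
Need (k + 4)·f(k+1) − (1)·f(k) = 1.
Degrees (1,0,0) ⇒ d ≤ -1.
deg f ≤ -1 is impossible — no certificate.

no hypergeometric antidifference exists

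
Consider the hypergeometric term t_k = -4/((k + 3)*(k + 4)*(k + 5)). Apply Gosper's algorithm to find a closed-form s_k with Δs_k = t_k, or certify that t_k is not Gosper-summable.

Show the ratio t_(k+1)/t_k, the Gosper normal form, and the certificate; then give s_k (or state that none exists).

r(k) = (k + 3)/(k + 6) after simplifying.
Factor: A=k + 3; B=k + 6; C=1.
Set up (k + 3)·f(k+1) − (k + 5)·f(k) − (1) = 0.
Bound: deg f ≤ 2.
Match coefficients ⇒ f(k) = k*(k + 7)/24.
Then R = B(k−1)f/C = k*(k + 5)*(k + 7)/24, so s_k = R(k)·t_k = k*(-k - 7)/(6*(k + 3)*(k + 4)).
Check: Δs_k = -4/(k**3 + 12*k**2 + 47*k + 60). ✓

s_k = k*(-k - 7)/(6*(k + 3)*(k + 4))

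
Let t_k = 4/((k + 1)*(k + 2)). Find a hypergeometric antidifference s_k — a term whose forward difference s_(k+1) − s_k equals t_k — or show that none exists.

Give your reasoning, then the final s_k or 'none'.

Compute t_(k+1)/t_k: get (k + 1)/(k + 3).
Take A(k)=k + 1, B(k)=k + 3, C(k)=1.
f must satisfy (k + 1)·f(k+1) − (k + 2)·f(k) = 1.
From deg A=1, deg B=1, deg C=0: d=1.
Solve for f: f(k) = k (degree 1 ≤ 1).
So s_k = (B(k−1)f/C)·t_k = (k*(k + 2))·t_k = 4*k/(k + 1).
Check: Δs_k = 4/(k**2 + 3*k + 2). ✓

s_k = 4*k/(k + 1)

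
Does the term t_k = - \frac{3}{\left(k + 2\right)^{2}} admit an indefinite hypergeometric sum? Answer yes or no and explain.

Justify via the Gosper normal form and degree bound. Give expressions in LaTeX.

t_(k+1)/t_k = (k + 2)**2/(k + 3)**2.
Factor: A=k**2 + 4*k + 4; B=k**2 + 6*k + 9; C=1.
Solve (k**2 + 4*k + 4)·f(k+1) − (k**2 + 4*k + 4)·f(k) = 1.
Bound: deg f ≤ 0.
f = c0 ⇒ A·f(k+1) − B(k−1)·f(k) − C = -1. The system {-1 = 0} is inconsistent; no antidifference.

No — key equation has no polynomial f.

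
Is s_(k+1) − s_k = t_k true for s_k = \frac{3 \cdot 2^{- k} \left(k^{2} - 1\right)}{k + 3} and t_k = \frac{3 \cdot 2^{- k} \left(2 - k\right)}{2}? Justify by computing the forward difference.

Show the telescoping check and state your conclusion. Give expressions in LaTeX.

s_(k+1) = 3*k*(k + 2)/(2*2**k*(k + 4))
s_(k+1) − s_k = 3*(-k**3 - 3*k**2 + 8*k + 8)/(2*2**k*(k**2 + 7*k + 12))
(s_(k+1) − s_k) − t_k = 3*(k**2 + 3*k - 8)/(2**k*(k**2 + 7*k + 12))

Invalid: residual \frac{3 \cdot 2^{- k} \left(k^{2} + 3 k - 8\right)}{k^{2} + 7 k + 12} ≠ 0.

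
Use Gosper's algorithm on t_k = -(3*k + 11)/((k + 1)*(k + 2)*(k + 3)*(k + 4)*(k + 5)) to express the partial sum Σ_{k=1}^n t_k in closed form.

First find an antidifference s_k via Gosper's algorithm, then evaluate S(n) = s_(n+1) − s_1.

Compute t_(k+1)/t_k: get (k + 1)*(3*k + 14)/((k + 6)*(3*k + 11)).
A = k + 1, B = k + 6, C = k + 11/3.
Solve (k + 1)·f(k+1) − (k + 5)·f(k) = k + 11/3.
Degrees (1,1,1) ⇒ d ≤ 4.
Match coefficients ⇒ f(k) = k*(k + 3)*(k**2 + 7*k + 14)/24.
Certificate R = B(k−1)f/C = k*(k + 3)*(k + 5)*(k**2 + 7*k + 14)/(8*(3*k + 11)) gives s_k = k*(-k**2 - 7*k - 14)/(8*(k**3 + 7*k**2 + 14*k + 8)).
Δs = (-3*k - 11)/(k**5 + 15*k**4 + 85*k**3 + 225*k**2 + 274*k + 120), as required.
Evaluate: s_(n+1) = (-n**3 - 10*n**2 - 31*n - 22)/(8*(n**3 + 10*n**2 + 31*n + 30)); subtract s_(1) = -11/120 ⇒ S(n) = n*(-n**2 - 10*n - 31)/(30*(n**3 + 10*n**2 + 31*n + 30)).

S(n) = n*(-n**2 - 10*n - 31)/(30*(n**3 + 10*n**2 + 31*n + 30))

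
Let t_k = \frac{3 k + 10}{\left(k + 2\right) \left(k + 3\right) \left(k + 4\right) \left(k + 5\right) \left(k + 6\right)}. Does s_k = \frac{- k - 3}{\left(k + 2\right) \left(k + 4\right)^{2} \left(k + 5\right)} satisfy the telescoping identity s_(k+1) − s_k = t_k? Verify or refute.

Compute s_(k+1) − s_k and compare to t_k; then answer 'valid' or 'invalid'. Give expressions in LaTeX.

Invalid: residual \frac{- 4 k^{2} - 31 k - 58}{k^{7} + 29 k^{6} + 355 k^{5} + 2375 k^{4} + 9364 k^{3} + 21716 k^{2} + 27360 k + 14400} ≠ 0.

s_(k+1) = (-k - 4)/((k + 3)*(k + 5)**2*(k + 6))
s_(k+1) − s_k = (-(k + 2)*(k + 4)**3 + (k + 3)**2*(k + 5)*(k + 6))/((k + 2)*(k + 3)*(k + 4)**2*(k + 5)**2*(k + 6))
(s_(k+1) − s_k) − t_k = (-4*k**2 - 31*k - 58)/(k**7 + 29*k**6 + 355*k**5 + 2375*k**4 + 9364*k**3 + 21716*k**2 + 27360*k + 14400)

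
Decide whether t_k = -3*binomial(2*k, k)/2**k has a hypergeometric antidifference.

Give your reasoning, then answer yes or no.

r(k) = (2*k + 1)/(k + 1) after simplifying.
So A=2*k + 1 and B=k + 1, with C=1.
Key eq: (2*k + 1)·f(k+1) = (k)·f(k) + (1).
deg f ≤ -1 (via 1,1,0).
d = -1 < 0 ⇒ no nonzero polynomial f; not summable.

No — key equation has no polynomial f.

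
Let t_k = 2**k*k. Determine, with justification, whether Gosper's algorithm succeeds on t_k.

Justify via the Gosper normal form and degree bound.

Ratio r(k) = 2 + 2/k.
Take A(k)=2, B(k)=1, C(k)=k.
Need (2)·f(k+1) − (1)·f(k) = k.
deg f ≤ 1 (via 0,0,1).
Solve for f: f(k) = k - 2 (degree 1 ≤ 1).
Certificate R = B(k−1)f/C = (k - 2)/k gives s_k = 2**k*(k - 2).
Check: Δs_k = 2**k*k. ✓

Yes. s_k = 2**k*(k - 2).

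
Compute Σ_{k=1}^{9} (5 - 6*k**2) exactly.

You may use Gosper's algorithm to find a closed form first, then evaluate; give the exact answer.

Σ = -1665

Ratio r(k) = (6*(k + 1)**2 - 5)/(6*k**2 - 5).
Factor: A=1; B=1; C=k**2 - 5/6.
Need (1)·f(k+1) − (1)·f(k) = k**2 - 5/6.
From deg A=0, deg B=0, deg C=2: d=3.
Solving with deg f ≤ 3: f(k) = k*(2*k**2 - 3*k - 4)/6.
Certificate R = B(k−1)f/C = k*(2*k**2 - 3*k - 4)/(6*k**2 - 5) gives s_k = k*(-2*k**2 + 3*k + 4).
Verify: 5 - 6*k**2 matches t_k.
Telescoping: Σ = s_(10) − s_(1) = -1660 − (5) = -1665.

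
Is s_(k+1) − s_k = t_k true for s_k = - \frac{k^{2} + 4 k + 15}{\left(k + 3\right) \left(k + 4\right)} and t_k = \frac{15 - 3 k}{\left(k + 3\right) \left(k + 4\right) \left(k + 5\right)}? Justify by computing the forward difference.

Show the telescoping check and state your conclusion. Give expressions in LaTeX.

s_(k+1) = (-4*k - (k + 1)**2 - 19)/((k + 4)*(k + 5))
s_(k+1) − s_k = 3*(5 - k)/(k**3 + 12*k**2 + 47*k + 60)
(s_(k+1) − s_k) − t_k = 0

Valid: the claim telescopes to t_k.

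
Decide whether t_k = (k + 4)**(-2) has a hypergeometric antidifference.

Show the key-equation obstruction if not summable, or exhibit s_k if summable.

t_(k+1)/t_k = (k + 4)**2/(k + 5)**2.
Factor: A=k**2 + 8*k + 16; B=k**2 + 10*k + 25; C=1.
f must satisfy (k**2 + 8*k + 16)·f(k+1) − (k**2 + 8*k + 16)·f(k) = 1.
deg f ≤ 0 (via 2,2,0).
Put f(k) = c0: A·f(k+1) − B(k−1)·f(k) − C = -1; need -1 = 0 — inconsistent ⇒ no f, not summable.

No — key equation has no polynomial f.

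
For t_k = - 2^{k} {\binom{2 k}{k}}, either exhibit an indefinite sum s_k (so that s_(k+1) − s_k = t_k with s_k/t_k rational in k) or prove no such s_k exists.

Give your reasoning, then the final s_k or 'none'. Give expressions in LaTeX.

not Gosper-summable; s_k does not exist

The ratio is 4*(2*k + 1)/(k + 1).
Normal form (A,B,C) = (8*k + 4, k + 1, 1).
Set up (8*k + 4)·f(k+1) − (k)·f(k) − (1) = 0.
From deg A=1, deg B=1, deg C=0: d=-1.
Negative degree bound (-1): no f exists, t_k not Gosper-summable.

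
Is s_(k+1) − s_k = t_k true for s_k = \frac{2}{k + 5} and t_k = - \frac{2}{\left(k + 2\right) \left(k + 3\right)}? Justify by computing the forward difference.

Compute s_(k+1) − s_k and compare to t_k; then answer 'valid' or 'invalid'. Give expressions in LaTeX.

s_(k+1) = 2/(k + 6)
s_(k+1) − s_k = -2/((k + 5)*(k + 6))
(s_(k+1) − s_k) − t_k = 12*(k + 4)/(k**4 + 16*k**3 + 91*k**2 + 216*k + 180)

Invalid: residual \frac{12 \left(k + 4\right)}{k^{4} + 16 k^{3} + 91 k^{2} + 216 k + 180} ≠ 0.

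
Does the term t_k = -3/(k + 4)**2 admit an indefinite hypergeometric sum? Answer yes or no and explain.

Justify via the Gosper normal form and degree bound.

Step 1: r(k) = (k + 4)**2/(k + 5)**2.
Factor: A=k**2 + 8*k + 16; B=k**2 + 10*k + 25; C=1.
f must satisfy (k**2 + 8*k + 16)·f(k+1) − (k**2 + 8*k + 16)·f(k) = 1.
Degrees (2,2,0) ⇒ d ≤ 0.
Generic f = c0 gives residual -1; -1 = 0 cannot hold, so t_k is not Gosper-summable.

No — the linear system for f has no solution.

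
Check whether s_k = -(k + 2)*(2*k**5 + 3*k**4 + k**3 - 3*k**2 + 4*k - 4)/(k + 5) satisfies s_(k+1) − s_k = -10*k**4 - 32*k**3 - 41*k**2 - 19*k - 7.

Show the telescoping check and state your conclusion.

Invalid: residual 3*(8*k**5 + 79*k**4 + 200*k**3 + 227*k**2 + 98*k + 39)/(k**2 + 11*k + 30) ≠ 0.

s_(k+1) = (-2*k**6 - 19*k**5 - 72*k**4 - 137*k**3 - 137*k**2 - 72*k - 9)/(k + 6)
s_(k+1) − s_k = (-10*k**6 - 118*k**5 - 456*k**4 - 830*k**3 - 765*k**2 - 353*k - 93)/(k**2 + 11*k + 30)
(s_(k+1) − s_k) − t_k = 3*(8*k**5 + 79*k**4 + 200*k**3 + 227*k**2 + 98*k + 39)/(k**2 + 11*k + 30)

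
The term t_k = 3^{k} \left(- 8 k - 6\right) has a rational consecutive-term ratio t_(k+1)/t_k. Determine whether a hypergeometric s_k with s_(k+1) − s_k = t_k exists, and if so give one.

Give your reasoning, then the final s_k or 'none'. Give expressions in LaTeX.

s_k = 3^{k} \left(3 - 4 k\right)

The ratio is 3*(4*k + 7)/(4*k + 3).
So A=3 and B=1, with C=k + 3/4.
Solve (3)·f(k+1) − (1)·f(k) = k + 3/4.
d = 1 from the (0,0,1) case.
Solve for f: f(k) = (4*k - 3)/8 (degree 1 ≤ 1).
Certificate R = B(k−1)f/C = (4*k - 3)/(2*(4*k + 3)) gives s_k = 3**k*(3 - 4*k).
Δs = 3**k*(-8*k - 6), as required.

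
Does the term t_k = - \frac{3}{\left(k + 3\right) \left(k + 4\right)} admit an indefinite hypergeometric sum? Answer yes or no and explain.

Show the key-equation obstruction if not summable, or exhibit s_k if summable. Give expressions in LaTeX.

The ratio is (k + 3)/(k + 5).
Gosper form: A/B · C(k+1)/C(k) with A=k + 3, B=k + 5, C=1.
f must satisfy (k + 3)·f(k+1) − (k + 4)·f(k) = 1.
From deg A=1, deg B=1, deg C=0: d=1.
Match coefficients ⇒ f(k) = k/3.
R(k) = B(k−1)·f(k)/C(k) = k*(k + 4)/3; s_k = R·t_k = -k/(k + 3).
Check: Δs_k = -3/(k**2 + 7*k + 12). ✓

Yes. s_k = - \frac{k}{k + 3}.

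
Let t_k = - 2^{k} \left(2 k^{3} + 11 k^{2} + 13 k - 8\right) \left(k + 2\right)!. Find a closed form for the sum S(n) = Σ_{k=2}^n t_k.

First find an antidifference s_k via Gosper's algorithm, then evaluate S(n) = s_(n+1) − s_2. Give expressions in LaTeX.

The ratio is 2*(2*k**4 + 23*k**3 + 92*k**2 + 141*k + 54)/(2*k**3 + 11*k**2 + 13*k - 8).
A = 2*k + 6, B = 1, C = k**3 + 11*k**2/2 + 13*k/2 - 4.
Set up (2*k + 6)·f(k+1) − (1)·f(k) − (k**3 + 11*k**2/2 + 13*k/2 - 4) = 0.
Degrees (1,0,3) ⇒ d ≤ 2.
A polynomial solution: f(k) = (k**2 + k - 4)/2.
Get s_k = R·t_k = -2**k*(k**2 + k - 4)*factorial(k + 2) with R(k) = B(k−1)f(k)/C(k) = (k**2 + k - 4)/(2*k**3 + 11*k**2 + 13*k - 8).
Check: Δs_k = -2**k*(2*k**3 + 11*k**2 + 13*k - 8)*factorial(k + 2). ✓
Σ_(k=2)^n t_k = s_(n+1) − s_(2) = (-2**(n + 1)*(n**2 + 3*n - 2)*factorial(n + 3)) − (-192), i.e. -2*2**n*n**2*factorial(n + 3) - 6*2**n*n*factorial(n + 3) + 4*2**n*factorial(n + 3) + 192.

S(n) = - 2 \cdot 2^{n} n^{2} \left(n + 3\right)! - 6 \cdot 2^{n} n \left(n + 3\right)! + 4 \cdot 2^{n} \left(n + 3\right)! + 192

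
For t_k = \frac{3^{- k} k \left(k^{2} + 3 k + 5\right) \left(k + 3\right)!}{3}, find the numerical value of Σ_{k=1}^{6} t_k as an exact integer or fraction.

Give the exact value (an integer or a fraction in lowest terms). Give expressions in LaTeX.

Σ = 224072/3

The ratio is (k + 1)*(k + 4)*(3*k + (k + 1)**2 + 8)/(3*k*(k**2 + 3*k + 5)).
Normal form (A,B,C) = (k/3 + 4/3, 1, k**3 + 3*k**2 + 5*k).
Solve (k/3 + 4/3)·f(k+1) − (1)·f(k) = k**3 + 3*k**2 + 5*k.
Bound: deg f ≤ 2.
Coefficient equations give f(k) = 3*(k - 2)*(k + 2).
R(k) = B(k−1)·f(k)/C(k) = 3*(k - 2)*(k + 2)/(k*(k**2 + 3*k + 5)); s_k = R·t_k = (k - 2)*(k + 2)*factorial(k + 3)/3**k.
Δs = k*(k**2 + 3*k + 5)*factorial(k + 3)/(3*3**k), as required.
Σ_(k=1)^(6) t_k = s_(7) − s_(1) = 224000/3 − (-24) = 224072/3.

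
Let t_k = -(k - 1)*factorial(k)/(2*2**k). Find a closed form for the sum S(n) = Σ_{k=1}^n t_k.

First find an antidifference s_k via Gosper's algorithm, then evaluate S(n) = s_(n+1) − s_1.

The ratio is k*(k + 1)/(2*(k - 1)).
So A=k/2 + 1/2 and B=1, with C=k - 1.
Need (k/2 + 1/2)·f(k+1) − (1)·f(k) = k - 1.
d = 0 from the (1,0,1) case.
Coefficient equations give f(k) = 2.
R(k) = B(k−1)·f(k)/C(k) = 2/(k - 1); s_k = R·t_k = -factorial(k)/2**k.
Check: Δs_k = -(k - 1)*factorial(k)/(2*2**k). ✓
s_(n+1) = -2**(-n - 1)*factorial(n + 1) and s_(1) = -1/2, so S(n) = 2**(-n - 1)*(2**n - n*factorial(n) - factorial(n)).

S(n) = 2**(-n - 1)*(2**n - n*factorial(n) - factorial(n))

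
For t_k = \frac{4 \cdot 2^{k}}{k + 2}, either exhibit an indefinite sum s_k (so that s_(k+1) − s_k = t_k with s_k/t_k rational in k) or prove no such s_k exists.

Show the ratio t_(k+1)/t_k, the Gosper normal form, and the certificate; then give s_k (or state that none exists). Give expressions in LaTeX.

Ratio r(k) = 2*(k + 2)/(k + 3).
Take A(k)=2*k + 4, B(k)=k + 3, C(k)=1.
Need (2*k + 4)·f(k+1) − (k + 2)·f(k) = 1.
deg f ≤ -1 (via 1,1,0).
Bound -1 < 0, so the key equation has no polynomial solution.

none (Gosper's algorithm certifies no s_k)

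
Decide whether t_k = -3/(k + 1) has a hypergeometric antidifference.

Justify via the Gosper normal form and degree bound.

t_(k+1)/t_k = (k + 1)/(k + 2).
So A=k + 1 and B=k + 2, with C=1.
f must satisfy (k + 1)·f(k+1) − (k + 1)·f(k) = 1.
d = 0 from the (1,1,0) case.
Generic f = c0 gives residual -1; -1 = 0 cannot hold, so t_k is not Gosper-summable.

No — t_k has no hypergeometric antidifference.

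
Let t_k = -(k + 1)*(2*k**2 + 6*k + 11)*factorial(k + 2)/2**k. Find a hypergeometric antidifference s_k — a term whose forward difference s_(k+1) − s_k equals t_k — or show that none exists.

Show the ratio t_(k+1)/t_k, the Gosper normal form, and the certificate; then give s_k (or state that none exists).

s_k = -2**(1 - k)*(2*k**2 + 2*k - 1)*factorial(k + 2)

t_(k+1)/t_k = (k + 2)*(k + 3)*(6*k + 2*(k + 1)**2 + 17)/(2*(k + 1)*(2*k**2 + 6*k + 11)).
Gosper form: A/B · C(k+1)/C(k) with A=k/2 + 3/2, B=1, C=k**3 + 4*k**2 + 17*k/2 + 11/2.
Key eq: (k/2 + 3/2)·f(k+1) = (1)·f(k) + (k**3 + 4*k**2 + 17*k/2 + 11/2).
From deg A=1, deg B=0, deg C=3: d=2.
Solve for f: f(k) = 2*k**2 + 2*k - 1 (degree 2 ≤ 2).
Get s_k = R·t_k = -2**(1 - k)*(2*k**2 + 2*k - 1)*factorial(k + 2) with R(k) = B(k−1)f(k)/C(k) = 2*(2*k**2 + 2*k - 1)/((k + 1)*(2*k**2 + 6*k + 11)).
Check: Δs_k = -(k + 1)*(2*k**2 + 6*k + 11)*factorial(k + 2)/2**k. ✓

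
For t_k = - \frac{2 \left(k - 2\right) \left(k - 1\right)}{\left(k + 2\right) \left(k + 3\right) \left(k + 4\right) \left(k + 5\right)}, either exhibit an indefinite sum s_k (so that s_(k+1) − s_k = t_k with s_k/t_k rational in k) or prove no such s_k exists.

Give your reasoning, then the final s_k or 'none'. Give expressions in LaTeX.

Compute t_(k+1)/t_k: get k*(k + 2)/((k - 2)*(k + 6)).
So A=k + 2 and B=k + 6, with C=k**2 - 3*k + 2.
Solve (k + 2)·f(k+1) − (k + 5)·f(k) = k**2 - 3*k + 2.
From deg A=1, deg B=1, deg C=2: d=3.
Solving with deg f ≤ 3: f(k) = k*(k**2 - 3*k + 14)/12.
Get s_k = R·t_k = k*(-k**2 + 3*k - 14)/(6*(k**3 + 9*k**2 + 26*k + 24)) with R(k) = B(k−1)f(k)/C(k) = k*(k + 5)*(k**2 - 3*k + 14)/(12*(k - 2)*(k - 1)).
Check: Δs_k = 2*(-k**2 + 3*k - 2)/(k**4 + 14*k**3 + 71*k**2 + 154*k + 120). ✓

s_k = \frac{k \left(- k^{2} + 3 k - 14\right)}{6 \left(k^{3} + 9 k^{2} + 26 k + 24\right)}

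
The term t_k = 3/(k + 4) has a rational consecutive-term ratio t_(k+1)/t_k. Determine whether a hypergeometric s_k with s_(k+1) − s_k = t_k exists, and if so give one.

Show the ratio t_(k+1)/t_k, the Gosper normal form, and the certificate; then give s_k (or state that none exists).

none (Gosper's algorithm certifies no s_k)

Compute t_(k+1)/t_k: get (k + 4)/(k + 5).
Take A(k)=k + 4, B(k)=k + 5, C(k)=1.
f must satisfy (k + 4)·f(k+1) − (k + 4)·f(k) = 1.
From deg A=1, deg B=1, deg C=0: d=0.
Generic f = c0 gives residual -1; -1 = 0 cannot hold, so t_k is not Gosper-summable.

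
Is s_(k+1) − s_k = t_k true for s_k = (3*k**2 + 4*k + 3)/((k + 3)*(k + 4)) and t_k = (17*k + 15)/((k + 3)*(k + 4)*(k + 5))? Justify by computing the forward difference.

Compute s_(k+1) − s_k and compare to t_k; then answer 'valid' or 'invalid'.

s_(k+1) = (4*k + 3*(k + 1)**2 + 7)/((k + 4)*(k + 5))
s_(k+1) − s_k = (17*k + 15)/(k**3 + 12*k**2 + 47*k + 60)
(s_(k+1) − s_k) − t_k = 0

valid; difference matches t_k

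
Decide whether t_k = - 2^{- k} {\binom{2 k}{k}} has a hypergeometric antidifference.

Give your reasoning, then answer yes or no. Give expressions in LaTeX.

r(k) = (2*k + 1)/(k + 1) after simplifying.
So A=2*k + 1 and B=k + 1, with C=1.
Key eq: (2*k + 1)·f(k+1) = (k)·f(k) + (1).
Bound: deg f ≤ -1.
d = -1 < 0 ⇒ no nonzero polynomial f; not summable.

No — negative degree bound, so no certificate f.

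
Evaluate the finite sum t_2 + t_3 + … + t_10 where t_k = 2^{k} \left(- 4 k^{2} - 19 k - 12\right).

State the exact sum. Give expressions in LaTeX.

Σ = -1054640

Step 1: r(k) = 2*(4*k**2 + 27*k + 35)/(4*k**2 + 19*k + 12).
Gosper form: A/B · C(k+1)/C(k) with A=2, B=1, C=k**2 + 19*k/4 + 3.
f must satisfy (2)·f(k+1) − (1)·f(k) = k**2 + 19*k/4 + 3.
d = 2 from the (0,0,2) case.
Match coefficients ⇒ f(k) = (4*k**2 + 3*k - 2)/4.
Then R = B(k−1)f/C = (4*k**2 + 3*k - 2)/((k + 4)*(4*k + 3)), so s_k = R(k)·t_k = 2**k*(-4*k**2 - 3*k + 2).
Δs = 2**k*(-4*k**2 - 19*k - 12), as required.
Evaluate s at k=11 and k=2: -1054720 and -80; difference -1054640.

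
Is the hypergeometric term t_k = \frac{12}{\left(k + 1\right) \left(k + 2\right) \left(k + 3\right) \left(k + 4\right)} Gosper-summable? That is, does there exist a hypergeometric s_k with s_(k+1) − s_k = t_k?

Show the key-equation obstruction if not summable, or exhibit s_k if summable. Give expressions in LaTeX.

Yes. s_k = \frac{2 k \left(k^{2} + 6 k + 11\right)}{3 \left(k + 1\right) \left(k + 2\right) \left(k + 3\right)}.

Compute t_(k+1)/t_k: get (k + 1)/(k + 5).
A = k + 1, B = k + 5, C = 1.
Need (k + 1)·f(k+1) − (k + 4)·f(k) = 1.
deg f ≤ 3 (via 1,1,0).
Coefficient equations give f(k) = k*(k**2 + 6*k + 11)/18.
So s_k = (B(k−1)f/C)·t_k = (k*(k + 4)*(k**2 + 6*k + 11)/18)·t_k = 2*k*(k**2 + 6*k + 11)/(3*(k + 1)*(k + 2)*(k + 3)).
s_(k+1) − s_k = 12/(k**4 + 10*k**3 + 35*k**2 + 50*k + 24) = t_k.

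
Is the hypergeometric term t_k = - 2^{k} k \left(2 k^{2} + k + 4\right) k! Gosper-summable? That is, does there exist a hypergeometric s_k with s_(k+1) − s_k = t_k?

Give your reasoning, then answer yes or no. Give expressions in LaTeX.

Yes. s_k = - 2^{k} \left(k^{2} - 2 k + 2\right) k!.

Step 1: r(k) = 2*(k + 1)**2*(k + 2*(k + 1)**2 + 5)/(k*(2*k**2 + k + 4)).
Factor: A=2*k + 2; B=1; C=k**3 + k**2/2 + 2*k.
Solve (2*k + 2)·f(k+1) − (1)·f(k) = k**3 + k**2/2 + 2*k.
From deg A=1, deg B=0, deg C=3: d=2.
Coefficient equations give f(k) = (k**2 - 2*k + 2)/2.
Then R = B(k−1)f/C = (k**2 - 2*k + 2)/(k*(2*k**2 + k + 4)), so s_k = R(k)·t_k = -2**k*(k**2 - 2*k + 2)*factorial(k).
Check: Δs_k = -2**k*k*(2*k**2 + k + 4)*factorial(k). ✓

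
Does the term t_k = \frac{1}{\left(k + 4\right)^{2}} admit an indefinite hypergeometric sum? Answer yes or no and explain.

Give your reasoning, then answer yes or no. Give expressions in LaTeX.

Compute t_(k+1)/t_k: get (k + 4)**2/(k + 5)**2.
So A=k**2 + 8*k + 16 and B=k**2 + 10*k + 25, with C=1.
Set up (k**2 + 8*k + 16)·f(k+1) − (k**2 + 8*k + 16)·f(k) − (1) = 0.
From deg A=2, deg B=2, deg C=0: d=0.
f = c0 ⇒ A·f(k+1) − B(k−1)·f(k) − C = -1. The system {-1 = 0} is inconsistent; no antidifference.

No — the linear system for f has no solution.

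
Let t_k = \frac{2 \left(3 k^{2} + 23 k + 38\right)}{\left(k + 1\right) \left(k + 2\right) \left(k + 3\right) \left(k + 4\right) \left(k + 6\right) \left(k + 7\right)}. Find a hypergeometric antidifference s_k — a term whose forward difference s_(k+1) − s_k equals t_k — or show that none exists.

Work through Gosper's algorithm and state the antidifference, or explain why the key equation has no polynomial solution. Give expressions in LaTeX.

s_k = \frac{k \left(k^{2} + 10 k + 27\right)}{9 \left(k^{3} + 10 k^{2} + 27 k + 18\right)}

The ratio is (k + 1)*(k + 6)*(23*k + 3*(k + 1)**2 + 61)/((k + 5)*(k + 8)*(3*k**2 + 23*k + 38)).
Gosper form: A/B · C(k+1)/C(k) with A=k + 1, B=k + 8, C=k**3 + 38*k**2/3 + 51*k + 190/3.
Need (k + 1)·f(k+1) − (k + 7)·f(k) = k**3 + 38*k**2/3 + 51*k + 190/3.
Bound: deg f ≤ 6.
Solve for f: f(k) = k*(k + 2)*(k + 4)*(k + 5)*(k**2 + 10*k + 27)/54 (degree 6 ≤ 6).
Certificate R = B(k−1)f/C = k*(k + 2)*(k + 4)*(k + 7)*(k**2 + 10*k + 27)/(18*(3*k**2 + 23*k + 38)) gives s_k = k*(k**2 + 10*k + 27)/(9*(k**3 + 10*k**2 + 27*k + 18)).
Check: Δs_k = 2*(3*k**2 + 23*k + 38)/(k**6 + 23*k**5 + 207*k**4 + 925*k**3 + 2144*k**2 + 2412*k + 1008). ✓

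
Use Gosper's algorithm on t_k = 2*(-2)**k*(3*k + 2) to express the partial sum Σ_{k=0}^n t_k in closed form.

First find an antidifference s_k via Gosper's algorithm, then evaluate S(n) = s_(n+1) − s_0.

S(n) = (-2)**(n + 2)*(n + 1)

Compute t_(k+1)/t_k: get 2*(-3*k - 5)/(3*k + 2).
Normal form (A,B,C) = (-2, 1, k + 2/3).
Solve (-2)·f(k+1) − (1)·f(k) = k + 2/3.
Bound: deg f ≤ 1.
Match coefficients ⇒ f(k) = -k/3.
So s_k = (B(k−1)f/C)·t_k = (-k/(3*k + 2))·t_k = (-2)**(k + 1)*k.
s_(k+1) − s_k = 2*(-2)**k*(3*k + 2) = t_k.
Telescope: S(n) = s_(n+1) − s_(0) = (-2)**(n + 2)*(n + 1) − (0) = (-2)**(n + 2)*(n + 1).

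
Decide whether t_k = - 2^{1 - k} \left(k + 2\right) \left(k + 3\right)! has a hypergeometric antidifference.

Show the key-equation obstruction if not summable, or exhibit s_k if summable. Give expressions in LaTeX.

The ratio is (k + 3)*(k + 4)/(2*(k + 2)).
So A=k/2 + 2 and B=1, with C=k + 2.
Set up (k/2 + 2)·f(k+1) − (1)·f(k) − (k + 2) = 0.
d = 0 from the (1,0,1) case.
Match coefficients ⇒ f(k) = 2.
So s_k = (B(k−1)f/C)·t_k = (2/(k + 2))·t_k = -2**(2 - k)*factorial(k + 3).
Check: Δs_k = -2**(1 - k)*(k + 2)*factorial(k + 3). ✓

Yes. s_k = - 2^{2 - k} \left(k + 3\right)!.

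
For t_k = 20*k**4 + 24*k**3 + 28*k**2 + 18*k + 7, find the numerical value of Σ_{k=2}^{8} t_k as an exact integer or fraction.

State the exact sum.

Step 1: r(k) = (20*k**4 + 104*k**3 + 220*k**2 + 226*k + 97)/(20*k**4 + 24*k**3 + 28*k**2 + 18*k + 7).
Normal form (A,B,C) = (1, 1, k**4 + 6*k**3/5 + 7*k**2/5 + 9*k/10 + 7/20).
Need (1)·f(k+1) − (1)·f(k) = k**4 + 6*k**3/5 + 7*k**2/5 + 9*k/10 + 7/20.
Degrees (0,0,4) ⇒ d ≤ 5.
Coefficient equations give f(k) = k*(4*k**4 - 4*k**3 + 4*k**2 + k + 2)/20.
Get s_k = R·t_k = k*(4*k**4 - 4*k**3 + 4*k**2 + k + 2) with R(k) = B(k−1)f(k)/C(k) = k*(4*k**4 - 4*k**3 + 4*k**2 + k + 2)/(20*k**4 + 24*k**3 + 28*k**2 + 18*k + 7).
s_(k+1) − s_k = 20*k**4 + 24*k**3 + 28*k**2 + 18*k + 7 = t_k.
Evaluate s at k=9 and k=2: 212967 and 104; difference 212863.

Σ = 212863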